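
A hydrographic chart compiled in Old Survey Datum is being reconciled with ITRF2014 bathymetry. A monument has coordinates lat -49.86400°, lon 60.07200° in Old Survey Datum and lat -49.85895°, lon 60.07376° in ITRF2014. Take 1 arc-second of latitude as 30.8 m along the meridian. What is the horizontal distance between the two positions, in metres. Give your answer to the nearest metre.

Δφ = -49.85895° − -49.86400° = +0.00505°; Δλ = 60.07376° − 60.07200° = +0.00176°.
1° of latitude = 3600 × 30.80 = 110880 m.
ΔN = Δφ × 110880 = 559.9 m; ΔE = Δλ × 110880 × cos(-49.86400°) = +0.00176 × 110880 × 0.644604 = 125.8 m.
Distance = √(ΔE² + ΔN²) = √(125.8² + 559.9²) = 573.9 m.

574 m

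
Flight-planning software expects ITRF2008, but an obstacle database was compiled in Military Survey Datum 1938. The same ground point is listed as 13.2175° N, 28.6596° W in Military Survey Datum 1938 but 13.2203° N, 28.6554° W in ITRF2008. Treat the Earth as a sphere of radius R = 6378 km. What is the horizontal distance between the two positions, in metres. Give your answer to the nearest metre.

552 m

Δφ = 13.2203° − 13.2175° = +0.0028°; Δλ = -28.6554° − -28.6596° = +0.0042°.
1° along a meridian = πR/180 = 111317 m.
ΔN = Δφ × 111317 = 311.7 m; ΔE = Δλ × 111317 × cos(13.2175°) = +0.0042 × 111317 × 0.973509 = 455.1 m.
Distance = √(ΔE² + ΔN²) = √(455.1² + 311.7²) = 551.6 m.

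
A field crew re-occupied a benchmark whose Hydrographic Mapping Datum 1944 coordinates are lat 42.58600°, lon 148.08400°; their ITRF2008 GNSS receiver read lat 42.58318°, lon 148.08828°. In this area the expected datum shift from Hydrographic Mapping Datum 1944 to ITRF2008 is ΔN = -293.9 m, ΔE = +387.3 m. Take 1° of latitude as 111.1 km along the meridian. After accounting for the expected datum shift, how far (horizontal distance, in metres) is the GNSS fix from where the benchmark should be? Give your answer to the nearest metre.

Observed coordinate differences: Δφ = -0.00282°, Δλ = +0.00428°.
Converting to metres (1° lat = 111100 m, cos φ = 0.736262): observed ΔN = -313.3 m, observed ΔE = 350.1 m.
Subtracting the expected shift leaves a residual of -313.3 − (-293.9) = -19.4 m north and 350.1 − (387.3) = -37.2 m east.
Residual distance = √((-19.4)² + (-37.2)²) = 42.0 m.

42 m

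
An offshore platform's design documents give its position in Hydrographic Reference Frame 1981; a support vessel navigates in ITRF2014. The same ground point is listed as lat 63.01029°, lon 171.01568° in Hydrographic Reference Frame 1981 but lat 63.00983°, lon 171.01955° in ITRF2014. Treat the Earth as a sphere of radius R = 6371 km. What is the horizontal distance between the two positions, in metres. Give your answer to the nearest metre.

Δφ = 63.00983° − 63.01029° = -0.00046°; Δλ = 171.01955° − 171.01568° = +0.00387°.
1° along a meridian = πR/180 = 111195 m.
ΔN = Δφ × 111195 = -51.1 m; ΔE = Δλ × 111195 × cos(63.01029°) = +0.00387 × 111195 × 0.453830 = 195.3 m.
Distance = √(ΔE² + ΔN²) = √(195.3² + (-51.1)²) = 201.9 m.

202 m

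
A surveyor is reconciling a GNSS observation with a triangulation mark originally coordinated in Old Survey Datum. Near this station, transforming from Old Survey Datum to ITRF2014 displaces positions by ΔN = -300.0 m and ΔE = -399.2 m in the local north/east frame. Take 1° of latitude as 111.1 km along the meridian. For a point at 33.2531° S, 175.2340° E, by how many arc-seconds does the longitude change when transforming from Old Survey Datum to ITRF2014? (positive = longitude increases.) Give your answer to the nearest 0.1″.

Δλ = -15.5″

At latitude -33.2531°, cos φ = 0.836256.
1° of longitude at this latitude = 111.1 × cos φ = 92.91 km, so Δλ = -399.2 / 92908.1 = -0.0042967° = -15.468″.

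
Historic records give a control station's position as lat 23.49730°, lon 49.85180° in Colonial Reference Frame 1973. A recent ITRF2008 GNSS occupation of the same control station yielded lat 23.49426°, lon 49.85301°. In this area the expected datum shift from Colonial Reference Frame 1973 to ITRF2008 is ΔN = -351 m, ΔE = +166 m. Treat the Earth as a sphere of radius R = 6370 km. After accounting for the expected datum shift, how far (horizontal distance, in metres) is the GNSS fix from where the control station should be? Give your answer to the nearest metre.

Observed coordinate differences: Δφ = -0.00304°, Δλ = +0.00121°.
Converting to metres (1° lat = 111177 m, cos φ = 0.917079): observed ΔN = -338.0 m, observed ΔE = 123.4 m.
Subtracting the expected shift leaves a residual of -338.0 − (-351) = 13.0 m north and 123.4 − (166) = -42.6 m east.
Residual distance = √(13.0² + (-42.6)²) = 44.6 m.

45 m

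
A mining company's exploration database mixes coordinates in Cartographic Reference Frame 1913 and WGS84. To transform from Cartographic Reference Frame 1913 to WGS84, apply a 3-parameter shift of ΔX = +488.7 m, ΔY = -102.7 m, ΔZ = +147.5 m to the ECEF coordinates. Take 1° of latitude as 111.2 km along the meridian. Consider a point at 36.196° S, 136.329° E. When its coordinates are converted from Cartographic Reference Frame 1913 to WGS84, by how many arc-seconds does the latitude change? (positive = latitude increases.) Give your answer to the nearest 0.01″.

sin φ = -0.590549, cos φ = 0.807002, sin λ = 0.690516, cos λ = -0.723317.
North component: ΔN = −sin φ cos λ·ΔX − sin φ sin λ·ΔY + cos φ·ΔZ = −(-0.590549)(-0.723317)(488.7) − (-0.590549)(0.690516)(-102.7) + (0.807002)(147.5) = -131.60 m.
1° of latitude spans 111200 m, so Δφ = -131.60 / 111200 × 3600 = -4.260″.

Δφ = -4.26″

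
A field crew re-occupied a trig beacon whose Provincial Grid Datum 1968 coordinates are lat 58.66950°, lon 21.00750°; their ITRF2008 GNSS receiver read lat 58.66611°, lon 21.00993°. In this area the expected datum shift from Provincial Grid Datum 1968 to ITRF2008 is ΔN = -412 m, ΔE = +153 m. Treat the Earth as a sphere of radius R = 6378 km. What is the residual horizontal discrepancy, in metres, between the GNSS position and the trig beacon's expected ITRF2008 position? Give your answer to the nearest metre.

Observed coordinate differences: Δφ = -0.00339°, Δλ = +0.00243°.
Converting to metres (1° lat = 111317 m, cos φ = 0.519974): observed ΔN = -377.4 m, observed ΔE = 140.7 m.
Subtracting the expected shift leaves a residual of -377.4 − (-412) = 34.6 m north and 140.7 − (153) = -12.3 m east.
Residual distance = √(34.6² + (-12.3)²) = 36.8 m.

37 m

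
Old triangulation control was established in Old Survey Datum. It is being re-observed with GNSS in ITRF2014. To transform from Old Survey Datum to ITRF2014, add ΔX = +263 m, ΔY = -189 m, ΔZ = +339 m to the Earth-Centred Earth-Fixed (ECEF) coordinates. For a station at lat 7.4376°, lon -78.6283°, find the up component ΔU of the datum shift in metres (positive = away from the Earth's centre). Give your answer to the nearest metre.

At φ = 7.4376°, λ = -78.6283°: sin φ = 0.129446, cos φ = 0.991586, sin λ = -0.980369, cos λ = 0.197173.
ΔU = cos φ cos λ·ΔX + cos φ sin λ·ΔY + sin φ·ΔZ = (0.991586)(0.197173)(263) + (0.991586)(-0.980369)(-189) + (0.129446)(339) = 279.03 m.

ΔU = 279 m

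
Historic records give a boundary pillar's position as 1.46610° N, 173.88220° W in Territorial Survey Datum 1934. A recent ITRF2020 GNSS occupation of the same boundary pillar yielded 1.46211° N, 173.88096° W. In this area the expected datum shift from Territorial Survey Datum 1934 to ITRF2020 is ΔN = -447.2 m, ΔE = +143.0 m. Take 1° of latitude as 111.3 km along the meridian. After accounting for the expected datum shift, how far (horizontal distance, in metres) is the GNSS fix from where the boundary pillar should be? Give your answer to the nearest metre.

Observed coordinate differences: Δφ = -0.00399°, Δλ = +0.00124°.
Converting to metres (1° lat = 111300 m, cos φ = 0.999673): observed ΔN = -444.1 m, observed ΔE = 138.0 m.
Subtracting the expected shift leaves a residual of -444.1 − (-447.2) = 3.1 m north and 138.0 − (143.0) = -5.0 m east.
Residual distance = √(3.1² + (-5.0)²) = 5.9 m.

6 m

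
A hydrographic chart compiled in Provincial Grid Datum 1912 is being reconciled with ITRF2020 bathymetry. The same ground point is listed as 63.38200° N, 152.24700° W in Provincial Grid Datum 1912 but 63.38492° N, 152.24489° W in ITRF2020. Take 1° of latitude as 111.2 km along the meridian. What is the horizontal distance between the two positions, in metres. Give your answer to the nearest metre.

341 m

Δφ = 63.38492° − 63.38200° = +0.00292°; Δλ = -152.24489° − -152.24700° = +0.00211°.
ΔN = Δφ × 111200 = 324.7 m; ΔE = Δλ × 111200 × cos(63.38200°) = +0.00211 × 111200 × 0.448040 = 105.1 m.
Distance = √(ΔE² + ΔN²) = √(105.1² + 324.7²) = 341.3 m.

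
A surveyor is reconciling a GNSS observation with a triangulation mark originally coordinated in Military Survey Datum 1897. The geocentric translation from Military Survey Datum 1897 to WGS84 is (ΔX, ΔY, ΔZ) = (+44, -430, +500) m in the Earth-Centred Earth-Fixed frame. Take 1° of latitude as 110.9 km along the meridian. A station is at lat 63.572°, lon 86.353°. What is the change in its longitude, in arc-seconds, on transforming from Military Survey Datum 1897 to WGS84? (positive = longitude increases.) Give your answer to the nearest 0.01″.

Δλ = -5.20″

sin φ = 0.895494, cos φ = 0.445073, sin λ = 0.997975, cos λ = 0.063609.
East component: ΔE = −sin λ·ΔX + cos λ·ΔY = −(0.997975)(44) + (0.063609)(-430) = -71.26 m.
1° of latitude spans 110900 m; at latitude φ, 1° of longitude spans that × cos φ = 49358.6 m, so Δλ = -71.26 / 49358.6 × 3600 = -5.198″.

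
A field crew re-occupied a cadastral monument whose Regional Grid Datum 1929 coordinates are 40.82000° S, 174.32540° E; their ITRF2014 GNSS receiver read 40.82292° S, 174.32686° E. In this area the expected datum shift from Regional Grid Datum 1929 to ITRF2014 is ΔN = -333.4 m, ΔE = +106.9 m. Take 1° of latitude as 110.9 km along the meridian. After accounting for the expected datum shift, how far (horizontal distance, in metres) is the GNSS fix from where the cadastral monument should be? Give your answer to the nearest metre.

Observed coordinate differences: Δφ = -0.00292°, Δλ = +0.00146°.
Converting to metres (1° lat = 110900 m, cos φ = 0.756767): observed ΔN = -323.8 m, observed ΔE = 122.5 m.
Subtracting the expected shift leaves a residual of -323.8 − (-333.4) = 9.6 m north and 122.5 − (106.9) = 15.6 m east.
Residual distance = √(9.6² + 15.6²) = 18.3 m.

18 m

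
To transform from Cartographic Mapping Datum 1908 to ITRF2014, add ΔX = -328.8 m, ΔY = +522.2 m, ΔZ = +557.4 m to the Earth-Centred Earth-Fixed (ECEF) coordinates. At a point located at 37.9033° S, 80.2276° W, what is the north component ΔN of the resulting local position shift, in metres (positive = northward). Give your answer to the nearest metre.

The local north axis is (−sin φ cos λ, −sin φ sin λ, cos φ), giving ΔN = -34.285 − 316.149 + 439.816 = 89.38 m.

ΔN = 89 m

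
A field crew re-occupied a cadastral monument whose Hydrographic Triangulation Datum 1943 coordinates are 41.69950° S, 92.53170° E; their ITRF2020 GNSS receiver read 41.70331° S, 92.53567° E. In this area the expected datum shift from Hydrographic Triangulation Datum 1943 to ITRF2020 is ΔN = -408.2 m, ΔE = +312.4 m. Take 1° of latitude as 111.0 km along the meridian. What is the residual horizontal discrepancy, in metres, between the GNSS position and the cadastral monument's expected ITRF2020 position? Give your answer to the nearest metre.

22 m

Observed coordinate differences: Δφ = -0.00381°, Δλ = +0.00397°.
Converting to metres (1° lat = 111000 m, cos φ = 0.746644): observed ΔN = -422.9 m, observed ΔE = 329.0 m.
Subtracting the expected shift leaves a residual of -422.9 − (-408.2) = -14.7 m north and 329.0 − (312.4) = 16.6 m east.
Residual distance = √((-14.7)² + 16.6²) = 22.2 m.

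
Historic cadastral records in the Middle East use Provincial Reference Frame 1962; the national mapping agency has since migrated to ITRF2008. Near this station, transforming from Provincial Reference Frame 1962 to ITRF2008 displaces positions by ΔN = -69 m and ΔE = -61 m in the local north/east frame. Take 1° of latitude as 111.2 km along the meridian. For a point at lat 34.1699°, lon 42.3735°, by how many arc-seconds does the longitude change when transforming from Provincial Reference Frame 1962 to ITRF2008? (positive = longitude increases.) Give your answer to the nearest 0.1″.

Δλ = -2.4″

At latitude 34.1699°, cos φ = 0.827376.
1° of longitude at this latitude = 111.2 × cos φ = 92.00 km, so Δλ = -61.0 / 92004.2 = -0.0006630° = -2.387″.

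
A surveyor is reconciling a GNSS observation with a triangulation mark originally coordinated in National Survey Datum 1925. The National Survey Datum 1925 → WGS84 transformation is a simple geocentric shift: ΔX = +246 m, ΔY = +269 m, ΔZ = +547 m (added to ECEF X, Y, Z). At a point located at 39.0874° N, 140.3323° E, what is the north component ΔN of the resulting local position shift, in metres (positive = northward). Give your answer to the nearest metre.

ΔN = 436 m

The local north axis is (−sin φ cos λ, −sin φ sin λ, cos φ), giving ΔN = 119.393 − 108.265 + 424.573 = 435.70 m.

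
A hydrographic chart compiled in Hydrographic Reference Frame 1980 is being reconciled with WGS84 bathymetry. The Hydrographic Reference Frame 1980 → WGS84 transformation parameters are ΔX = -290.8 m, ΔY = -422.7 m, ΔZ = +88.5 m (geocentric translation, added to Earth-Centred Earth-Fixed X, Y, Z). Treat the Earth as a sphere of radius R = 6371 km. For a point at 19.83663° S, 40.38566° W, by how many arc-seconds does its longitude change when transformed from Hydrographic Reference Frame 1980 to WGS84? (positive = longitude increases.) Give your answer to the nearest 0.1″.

sin φ = -0.339339, cos φ = 0.940664, sin λ = -0.647929, cos λ = 0.761700.
East component: ΔE = −sin λ·ΔX + cos λ·ΔY = −(-0.647929)(-290.8) + (0.761700)(-422.7) = -510.39 m.
1° of latitude spans πR/180 = 111195 m; at latitude φ, 1° of longitude spans that × cos φ = 104597.1 m, so Δλ = -510.39 / 104597.1 × 3600 = -17.566″.

Δλ = -17.6″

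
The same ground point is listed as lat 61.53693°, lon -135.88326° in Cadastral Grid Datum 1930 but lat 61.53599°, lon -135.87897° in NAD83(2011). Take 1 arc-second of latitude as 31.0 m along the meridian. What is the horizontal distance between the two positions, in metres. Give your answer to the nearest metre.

251 m

Δφ = 61.53599° − 61.53693° = -0.00094°; Δλ = -135.87897° − -135.88326° = +0.00429°.
1° of latitude = 3600 × 31.00 = 111600 m.
ΔN = Δφ × 111600 = -104.9 m; ΔE = Δλ × 111600 × cos(61.53693°) = +0.00429 × 111600 × 0.476592 = 228.2 m.
Distance = √(ΔE² + ΔN²) = √(228.2² + (-104.9)²) = 251.1 m.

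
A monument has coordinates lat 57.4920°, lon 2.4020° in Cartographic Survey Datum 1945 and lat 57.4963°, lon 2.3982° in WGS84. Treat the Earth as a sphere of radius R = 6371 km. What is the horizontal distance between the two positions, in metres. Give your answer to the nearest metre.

Δφ = 57.4963° − 57.4920° = +0.0043°; Δλ = 2.3982° − 2.4020° = -0.0038°.
1° along a meridian = πR/180 = 111195 m.
ΔN = Δφ × 111195 = 478.1 m; ΔE = Δλ × 111195 × cos(57.4920°) = -0.0038 × 111195 × 0.537417 = -227.1 m.
Distance = √(ΔE² + ΔN²) = √((-227.1)² + 478.1²) = 529.3 m.

529 m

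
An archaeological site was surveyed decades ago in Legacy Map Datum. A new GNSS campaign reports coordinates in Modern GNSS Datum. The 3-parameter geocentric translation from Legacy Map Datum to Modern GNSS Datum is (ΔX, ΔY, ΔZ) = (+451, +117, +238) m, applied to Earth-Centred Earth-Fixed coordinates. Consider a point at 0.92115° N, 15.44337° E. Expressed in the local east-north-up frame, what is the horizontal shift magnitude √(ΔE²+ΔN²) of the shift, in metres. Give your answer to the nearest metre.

The local east axis at (φ, λ) is (−sin λ, cos λ, 0), so ΔE = −sin(15.44337°)·451 + cos(15.44337°)·117 = -7.32 m.
The local north axis is (−sin φ cos λ, −sin φ sin λ, cos φ), giving ΔN = -6.989 − 0.501 + 237.969 = 230.48 m.
Horizontal magnitude = √(ΔE² + ΔN²) = √((-7.32)² + 230.48²) = 230.60 m.

231 m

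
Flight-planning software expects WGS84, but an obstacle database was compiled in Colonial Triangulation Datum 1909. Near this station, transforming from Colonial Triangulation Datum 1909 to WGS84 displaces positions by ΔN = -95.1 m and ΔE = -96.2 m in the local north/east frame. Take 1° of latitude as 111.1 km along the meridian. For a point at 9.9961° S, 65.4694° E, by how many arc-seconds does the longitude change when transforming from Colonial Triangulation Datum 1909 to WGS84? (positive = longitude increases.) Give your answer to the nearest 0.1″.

Δλ = -3.2″

At latitude -9.9961°, cos φ = 0.984820.
1° of longitude at this latitude = 111.1 × cos φ = 109.41 km, so Δλ = -96.2 / 109413.5 = -0.0008792° = -3.165″.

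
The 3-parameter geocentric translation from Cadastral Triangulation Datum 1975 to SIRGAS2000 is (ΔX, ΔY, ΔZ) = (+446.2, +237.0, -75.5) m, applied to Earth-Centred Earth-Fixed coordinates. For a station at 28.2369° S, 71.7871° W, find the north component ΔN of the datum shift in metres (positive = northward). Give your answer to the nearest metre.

ΔN = -107 m

The local north axis is (−sin φ cos λ, −sin φ sin λ, cos φ), giving ΔN = 65.981 − 106.512 − 66.515 = -107.05 m.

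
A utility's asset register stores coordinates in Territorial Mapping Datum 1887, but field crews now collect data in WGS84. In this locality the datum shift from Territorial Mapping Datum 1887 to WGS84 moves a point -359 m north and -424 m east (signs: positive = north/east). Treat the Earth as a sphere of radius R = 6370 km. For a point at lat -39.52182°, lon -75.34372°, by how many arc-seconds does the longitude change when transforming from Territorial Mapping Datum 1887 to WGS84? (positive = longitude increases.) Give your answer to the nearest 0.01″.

Δλ = -17.80″

At latitude -39.52182°, cos φ = 0.771382.
One radian of longitude at latitude φ spans R cos φ, so Δλ = ΔE / (R cos φ) = -424.0 / (6370000 × 0.771382) = -8.6289e-05 rad = -17.798″.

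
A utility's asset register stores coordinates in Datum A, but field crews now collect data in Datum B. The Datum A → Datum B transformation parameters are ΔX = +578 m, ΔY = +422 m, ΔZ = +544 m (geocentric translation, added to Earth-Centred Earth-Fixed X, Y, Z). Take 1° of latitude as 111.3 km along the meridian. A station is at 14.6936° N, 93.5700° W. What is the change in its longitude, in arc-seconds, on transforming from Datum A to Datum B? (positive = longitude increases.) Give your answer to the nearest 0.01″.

sin φ = 0.253650, cos φ = 0.967296, sin λ = -0.998059, cos λ = -0.062268.
East component: ΔE = −sin λ·ΔX + cos λ·ΔY = −(-0.998059)(578) + (-0.062268)(422) = 550.60 m.
1° of latitude spans 111300 m; at latitude φ, 1° of longitude spans that × cos φ = 107660.1 m, so Δλ = 550.60 / 107660.1 × 3600 = 18.411″.

Δλ = 18.41″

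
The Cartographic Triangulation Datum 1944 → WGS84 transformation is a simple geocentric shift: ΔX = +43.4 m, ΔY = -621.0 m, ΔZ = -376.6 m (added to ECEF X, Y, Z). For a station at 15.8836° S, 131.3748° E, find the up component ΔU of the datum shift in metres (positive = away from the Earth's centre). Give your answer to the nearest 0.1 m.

At φ = -15.8836°, λ = 131.3748°: sin φ = -0.273684, cos φ = 0.961820, sin λ = 0.750402, cos λ = -0.660982.
ΔU = cos φ cos λ·ΔX + cos φ sin λ·ΔY + sin φ·ΔZ = (0.961820)(-0.660982)(43.4) + (0.961820)(0.750402)(-621.0) + (-0.273684)(-376.6) = -372.73 m.

ΔU = -372.7 m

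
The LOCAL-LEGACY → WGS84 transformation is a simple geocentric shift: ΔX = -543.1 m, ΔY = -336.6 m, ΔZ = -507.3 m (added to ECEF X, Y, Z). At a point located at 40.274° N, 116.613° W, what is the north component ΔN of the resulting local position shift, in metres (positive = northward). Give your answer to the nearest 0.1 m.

At φ = 40.274°, λ = -116.613°: sin φ = 0.646444, cos φ = 0.762962, sin λ = -0.894053, cos λ = -0.447962.
ΔN = −sin φ cos λ·ΔX − sin φ sin λ·ΔY + cos φ·ΔZ = −(0.646444)(-0.447962)(-543.1) − (0.646444)(-0.894053)(-336.6) + (0.762962)(-507.3) = -738.86 m.

ΔN = -738.9 m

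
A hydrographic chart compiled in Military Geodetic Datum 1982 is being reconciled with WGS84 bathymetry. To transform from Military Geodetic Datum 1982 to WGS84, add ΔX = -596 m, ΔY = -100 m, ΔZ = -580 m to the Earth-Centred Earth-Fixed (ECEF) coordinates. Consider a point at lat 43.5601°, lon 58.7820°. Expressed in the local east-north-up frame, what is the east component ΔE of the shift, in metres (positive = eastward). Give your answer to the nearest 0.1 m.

ΔE = 457.9 m

The local east axis at (φ, λ) is (−sin λ, cos λ, 0), so ΔE = −sin(58.7820°)·(-596) + cos(58.7820°)·(-100) = 457.87 m.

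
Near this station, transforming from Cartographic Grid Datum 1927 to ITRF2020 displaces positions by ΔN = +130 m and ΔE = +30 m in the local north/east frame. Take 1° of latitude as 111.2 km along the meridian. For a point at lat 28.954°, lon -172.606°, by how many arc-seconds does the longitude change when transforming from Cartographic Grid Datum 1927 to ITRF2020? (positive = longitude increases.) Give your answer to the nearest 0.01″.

Δλ = 1.11″

At latitude 28.954°, cos φ = 0.875009.
1° of longitude at this latitude = 111.2 × cos φ = 97.30 km, so Δλ = 30.0 / 97301.0 = 0.0003083° = 1.110″.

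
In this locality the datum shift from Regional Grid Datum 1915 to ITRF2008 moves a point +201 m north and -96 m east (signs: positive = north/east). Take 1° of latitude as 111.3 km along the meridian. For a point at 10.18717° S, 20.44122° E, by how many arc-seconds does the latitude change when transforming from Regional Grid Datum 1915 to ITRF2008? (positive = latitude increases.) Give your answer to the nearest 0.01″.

1° of latitude = 111.3 km, so Δφ = 201.0 / 111300 = 0.0018059° = 6.501″.

Δφ = 6.50″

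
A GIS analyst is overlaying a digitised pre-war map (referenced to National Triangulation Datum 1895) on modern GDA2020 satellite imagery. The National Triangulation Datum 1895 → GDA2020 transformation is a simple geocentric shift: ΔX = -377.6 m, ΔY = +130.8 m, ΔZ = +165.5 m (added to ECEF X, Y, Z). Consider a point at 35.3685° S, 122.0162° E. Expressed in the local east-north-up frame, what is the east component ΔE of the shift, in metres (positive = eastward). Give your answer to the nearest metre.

The local east axis at (φ, λ) is (−sin λ, cos λ, 0), so ΔE = −sin(122.0162°)·(-377.6) + cos(122.0162°)·130.8 = 250.82 m.

ΔE = 251 m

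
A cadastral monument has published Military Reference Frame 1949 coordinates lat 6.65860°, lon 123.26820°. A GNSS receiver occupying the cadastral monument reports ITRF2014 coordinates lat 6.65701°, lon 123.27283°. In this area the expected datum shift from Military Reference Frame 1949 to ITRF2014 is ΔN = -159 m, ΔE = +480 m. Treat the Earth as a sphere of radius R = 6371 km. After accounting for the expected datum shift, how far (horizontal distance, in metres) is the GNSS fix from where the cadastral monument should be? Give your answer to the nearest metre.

36 m

Observed coordinate differences: Δφ = -0.00159°, Δλ = +0.00463°.
Converting to metres (1° lat = 111195 m, cos φ = 0.993255): observed ΔN = -176.8 m, observed ΔE = 511.4 m.
Subtracting the expected shift leaves a residual of -176.8 − (-159) = -17.8 m north and 511.4 − (480) = 31.4 m east.
Residual distance = √((-17.8)² + 31.4²) = 36.1 m.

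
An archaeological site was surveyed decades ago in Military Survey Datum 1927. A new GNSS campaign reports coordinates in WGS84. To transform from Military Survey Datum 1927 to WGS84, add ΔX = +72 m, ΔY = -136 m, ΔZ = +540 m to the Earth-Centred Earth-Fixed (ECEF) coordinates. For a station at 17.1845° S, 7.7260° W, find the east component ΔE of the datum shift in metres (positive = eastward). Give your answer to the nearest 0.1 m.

ΔE = -125.1 m

The local east axis at (φ, λ) is (−sin λ, cos λ, 0), so ΔE = −sin(-7.7260°)·72 + cos(-7.7260°)·(-136) = -125.09 m.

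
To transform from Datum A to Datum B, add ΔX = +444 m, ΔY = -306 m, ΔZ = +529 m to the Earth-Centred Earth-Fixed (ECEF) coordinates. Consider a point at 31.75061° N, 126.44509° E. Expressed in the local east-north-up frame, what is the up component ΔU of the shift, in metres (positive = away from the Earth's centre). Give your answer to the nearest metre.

ΔU = -155 m

At φ = 31.75061°, λ = 126.44509°: sin φ = 0.526223, cos φ = 0.850347, sin λ = 0.804427, cos λ = -0.594052.
ΔU = cos φ cos λ·ΔX + cos φ sin λ·ΔY + sin φ·ΔZ = (0.850347)(-0.594052)(444) + (0.850347)(0.804427)(-306) + (0.526223)(529) = -155.23 m.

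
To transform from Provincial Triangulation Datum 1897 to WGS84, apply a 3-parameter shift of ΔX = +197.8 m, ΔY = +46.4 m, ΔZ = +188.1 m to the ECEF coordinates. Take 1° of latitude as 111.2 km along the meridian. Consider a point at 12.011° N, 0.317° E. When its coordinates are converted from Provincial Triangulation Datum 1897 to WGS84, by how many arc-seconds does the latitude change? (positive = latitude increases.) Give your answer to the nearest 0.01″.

Δφ = 4.62″

sin φ = 0.208099, cos φ = 0.978108, sin λ = 0.005533, cos λ = 0.999985.
North component: ΔN = −sin φ cos λ·ΔX − sin φ sin λ·ΔY + cos φ·ΔZ = −(0.208099)(0.999985)(197.8) − (0.208099)(0.005533)(46.4) + (0.978108)(188.1) = 142.77 m.
1° of latitude spans 111200 m, so Δφ = 142.77 / 111200 × 3600 = 4.622″.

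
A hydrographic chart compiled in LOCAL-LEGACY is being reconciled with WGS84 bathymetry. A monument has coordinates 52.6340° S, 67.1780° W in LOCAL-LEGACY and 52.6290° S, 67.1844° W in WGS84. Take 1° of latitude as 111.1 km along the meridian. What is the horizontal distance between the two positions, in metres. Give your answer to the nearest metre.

703 m

Δφ = -52.6290° − -52.6340° = +0.0050°; Δλ = -67.1844° − -67.1780° = -0.0064°.
ΔN = Δφ × 111100 = 555.5 m; ΔE = Δλ × 111100 × cos(-52.6340°) = -0.0064 × 111100 × 0.606904 = -431.5 m.
Distance = √(ΔE² + ΔN²) = √((-431.5)² + 555.5²) = 703.4 m.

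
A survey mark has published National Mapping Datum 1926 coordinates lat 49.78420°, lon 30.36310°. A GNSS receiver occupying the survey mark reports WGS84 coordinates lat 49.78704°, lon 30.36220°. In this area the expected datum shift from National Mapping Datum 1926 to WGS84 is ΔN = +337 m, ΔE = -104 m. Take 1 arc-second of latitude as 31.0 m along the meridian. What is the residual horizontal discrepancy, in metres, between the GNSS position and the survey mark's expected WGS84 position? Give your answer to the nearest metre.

Observed coordinate differences: Δφ = +0.00284°, Δλ = -0.00090°.
Converting to metres (1° lat = 111600 m, cos φ = 0.645668): observed ΔN = 316.9 m, observed ΔE = -64.9 m.
Subtracting the expected shift leaves a residual of 316.9 − (337) = -20.1 m north and -64.9 − (-104) = 39.1 m east.
Residual distance = √((-20.1)² + 39.1²) = 44.0 m.

44 m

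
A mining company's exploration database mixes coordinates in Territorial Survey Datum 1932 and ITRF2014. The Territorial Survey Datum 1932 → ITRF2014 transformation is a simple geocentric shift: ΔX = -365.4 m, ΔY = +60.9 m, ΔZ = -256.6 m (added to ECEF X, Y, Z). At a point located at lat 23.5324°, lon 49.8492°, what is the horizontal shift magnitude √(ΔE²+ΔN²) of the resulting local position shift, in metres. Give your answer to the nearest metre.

The local east axis at (φ, λ) is (−sin λ, cos λ, 0), so ΔE = −sin(49.8492°)·(-365.4) + cos(49.8492°)·60.9 = 318.56 m.
The local north axis is (−sin φ cos λ, −sin φ sin λ, cos φ), giving ΔN = 94.072 − 18.585 − 235.260 = -159.77 m.
Horizontal magnitude = √(ΔE² + ΔN²) = √(318.56² + (-159.77)²) = 356.38 m.

356 m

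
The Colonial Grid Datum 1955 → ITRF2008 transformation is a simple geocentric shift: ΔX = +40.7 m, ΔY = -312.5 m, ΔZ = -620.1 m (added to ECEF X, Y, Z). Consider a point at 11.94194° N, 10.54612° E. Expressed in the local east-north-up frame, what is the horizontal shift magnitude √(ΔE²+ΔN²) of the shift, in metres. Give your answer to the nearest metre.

680 m

At φ = 11.94194°, λ = 10.54612°: sin φ = 0.206920, cos φ = 0.978358, sin λ = 0.183027, cos λ = 0.983108.
ΔE = −sin λ·ΔX + cos λ·ΔY = −(0.183027)·(40.7) + (0.983108)·(-312.5) = -314.67 m.
ΔN = −sin φ cos λ·ΔX − sin φ sin λ·ΔY + cos φ·ΔZ = −(0.206920)(0.983108)(40.7) − (0.206920)(0.183027)(-312.5) + (0.978358)(-620.1) = -603.12 m.
Horizontal magnitude = √(ΔE² + ΔN²) = √((-314.67)² + (-603.12)²) = 680.28 m.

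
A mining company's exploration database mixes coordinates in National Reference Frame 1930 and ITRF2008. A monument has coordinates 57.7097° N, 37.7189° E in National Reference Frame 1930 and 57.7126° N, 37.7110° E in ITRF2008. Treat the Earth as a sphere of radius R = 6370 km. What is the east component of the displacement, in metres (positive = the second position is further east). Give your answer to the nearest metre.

Δφ = 57.7126° − 57.7097° = +0.0029°; Δλ = 37.7110° − 37.7189° = -0.0079°.
1° along a meridian = πR/180 = 111177 m.
ΔN = Δφ × 111177 = 322.4 m; ΔE = Δλ × 111177 × cos(57.7097°) = -0.0079 × 111177 × 0.534209 = -469.2 m.

ΔE = -469 m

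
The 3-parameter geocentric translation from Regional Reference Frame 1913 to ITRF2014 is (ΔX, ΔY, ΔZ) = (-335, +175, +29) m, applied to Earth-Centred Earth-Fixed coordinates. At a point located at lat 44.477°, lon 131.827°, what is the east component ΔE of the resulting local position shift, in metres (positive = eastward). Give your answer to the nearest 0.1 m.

The local east axis at (φ, λ) is (−sin λ, cos λ, 0), so ΔE = −sin(131.827°)·(-335) + cos(131.827°)·175 = 132.92 m.

ΔE = 132.9 m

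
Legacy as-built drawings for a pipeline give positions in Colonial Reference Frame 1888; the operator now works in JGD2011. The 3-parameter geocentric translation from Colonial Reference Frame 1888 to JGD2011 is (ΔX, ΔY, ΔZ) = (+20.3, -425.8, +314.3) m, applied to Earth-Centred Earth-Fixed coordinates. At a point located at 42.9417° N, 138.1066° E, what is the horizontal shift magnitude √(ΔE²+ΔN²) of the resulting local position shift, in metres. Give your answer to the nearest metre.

530 m

The local east axis at (φ, λ) is (−sin λ, cos λ, 0), so ΔE = −sin(138.1066°)·20.3 + cos(138.1066°)·(-425.8) = 303.41 m.
The local north axis is (−sin φ cos λ, −sin φ sin λ, cos φ), giving ΔN = 10.294 + 193.699 + 230.082 = 434.08 m.
Horizontal magnitude = √(ΔE² + ΔN²) = √(303.41² + 434.08²) = 529.60 m.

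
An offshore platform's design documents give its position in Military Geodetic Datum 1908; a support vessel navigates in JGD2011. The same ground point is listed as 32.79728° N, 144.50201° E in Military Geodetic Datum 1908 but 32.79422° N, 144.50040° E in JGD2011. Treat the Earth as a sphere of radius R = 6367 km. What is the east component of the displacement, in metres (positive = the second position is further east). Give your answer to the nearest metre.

Δφ = 32.79422° − 32.79728° = -0.00306°; Δλ = 144.50040° − 144.50201° = -0.00161°.
1° along a meridian = πR/180 = 111125 m.
ΔN = Δφ × 111125 = -340.0 m; ΔE = Δλ × 111125 × cos(32.79728°) = -0.00161 × 111125 × 0.840592 = -150.4 m.

ΔE = -150 m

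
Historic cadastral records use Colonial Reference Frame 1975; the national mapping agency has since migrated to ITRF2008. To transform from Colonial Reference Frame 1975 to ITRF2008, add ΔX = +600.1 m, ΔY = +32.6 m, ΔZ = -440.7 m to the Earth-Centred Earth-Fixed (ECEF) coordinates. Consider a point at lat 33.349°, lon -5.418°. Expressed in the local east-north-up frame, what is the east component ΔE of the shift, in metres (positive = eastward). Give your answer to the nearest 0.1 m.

The local east axis at (φ, λ) is (−sin λ, cos λ, 0), so ΔE = −sin(-5.418°)·600.1 + cos(-5.418°)·32.6 = 89.12 m.

ΔE = 89.1 m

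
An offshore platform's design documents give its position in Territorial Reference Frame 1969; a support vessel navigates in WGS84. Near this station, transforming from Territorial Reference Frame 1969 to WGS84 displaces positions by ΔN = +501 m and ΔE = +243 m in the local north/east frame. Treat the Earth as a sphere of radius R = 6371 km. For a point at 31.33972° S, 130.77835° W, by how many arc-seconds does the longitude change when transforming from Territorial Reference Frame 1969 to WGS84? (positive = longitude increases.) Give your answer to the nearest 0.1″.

Δλ = 9.2″

At latitude -31.33972°, cos φ = 0.854098.
One radian of longitude at latitude φ spans R cos φ, so Δλ = ΔE / (R cos φ) = 243.0 / (6371000 × 0.854098) = 4.4657e-05 rad = 9.211″.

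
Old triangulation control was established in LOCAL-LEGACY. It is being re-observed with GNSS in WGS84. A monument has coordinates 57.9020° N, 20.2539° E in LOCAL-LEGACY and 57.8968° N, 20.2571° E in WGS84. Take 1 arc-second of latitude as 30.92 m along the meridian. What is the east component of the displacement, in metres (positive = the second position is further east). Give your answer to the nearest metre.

Δφ = 57.8968° − 57.9020° = -0.0052°; Δλ = 20.2571° − 20.2539° = +0.0032°.
1° of latitude = 3600 × 30.92 = 111312 m.
ΔN = Δφ × 111312 = -578.8 m; ΔE = Δλ × 111312 × cos(57.9020°) = +0.0032 × 111312 × 0.531369 = 189.3 m.

ΔE = 189 m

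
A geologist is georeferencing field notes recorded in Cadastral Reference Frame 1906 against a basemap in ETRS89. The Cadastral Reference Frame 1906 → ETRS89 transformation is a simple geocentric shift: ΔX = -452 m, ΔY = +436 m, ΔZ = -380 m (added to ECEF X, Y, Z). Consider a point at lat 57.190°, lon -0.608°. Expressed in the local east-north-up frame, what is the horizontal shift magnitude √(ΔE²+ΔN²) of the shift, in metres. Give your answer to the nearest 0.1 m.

466.4 m

At φ = 57.190°, λ = -0.608°: sin φ = 0.840472, cos φ = 0.541855, sin λ = -0.010611, cos λ = 0.999944.
ΔE = −sin λ·ΔX + cos λ·ΔY = −(-0.010611)·(-452) + (0.999944)·(436) = 431.18 m.
ΔN = −sin φ cos λ·ΔX − sin φ sin λ·ΔY + cos φ·ΔZ = −(0.840472)(0.999944)(-452) − (0.840472)(-0.010611)(436) + (0.541855)(-380) = 177.86 m.
Horizontal magnitude = √(ΔE² + ΔN²) = √(431.18² + 177.86²) = 466.42 m.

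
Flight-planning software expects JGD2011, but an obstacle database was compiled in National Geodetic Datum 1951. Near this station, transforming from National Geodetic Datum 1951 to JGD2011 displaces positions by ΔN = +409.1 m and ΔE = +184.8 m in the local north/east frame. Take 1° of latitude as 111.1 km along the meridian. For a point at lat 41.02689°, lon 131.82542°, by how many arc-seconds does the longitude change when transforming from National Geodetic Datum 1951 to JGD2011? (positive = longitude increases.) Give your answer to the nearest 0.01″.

Δλ = 7.94″

At latitude 41.02689°, cos φ = 0.754402.
1° of longitude at this latitude = 111.1 × cos φ = 83.81 km, so Δλ = 184.8 / 83814.0 = 0.0022049° = 7.938″.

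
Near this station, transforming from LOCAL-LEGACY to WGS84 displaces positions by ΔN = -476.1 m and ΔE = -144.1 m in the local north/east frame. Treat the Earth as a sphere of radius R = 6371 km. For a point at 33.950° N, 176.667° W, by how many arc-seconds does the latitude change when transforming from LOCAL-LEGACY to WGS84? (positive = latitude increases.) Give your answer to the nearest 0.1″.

Δφ = -15.4″

On a sphere of radius R, 1 rad of latitude = R, so Δφ = ΔN / R = -476.1 / 6371000 = -7.4729e-05 rad = -15.414″.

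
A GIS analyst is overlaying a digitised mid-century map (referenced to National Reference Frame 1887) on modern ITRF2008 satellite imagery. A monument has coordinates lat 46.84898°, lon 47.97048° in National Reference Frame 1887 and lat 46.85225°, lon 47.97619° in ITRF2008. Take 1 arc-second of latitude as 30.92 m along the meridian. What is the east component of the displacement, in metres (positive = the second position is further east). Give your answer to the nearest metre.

ΔE = 435 m

Δφ = 46.85225° − 46.84898° = +0.00327°; Δλ = 47.97619° − 47.97048° = +0.00571°.
1° of latitude = 3600 × 30.92 = 111312 m.
ΔN = Δφ × 111312 = 364.0 m; ΔE = Δλ × 111312 × cos(46.84898°) = +0.00571 × 111312 × 0.683924 = 434.7 m.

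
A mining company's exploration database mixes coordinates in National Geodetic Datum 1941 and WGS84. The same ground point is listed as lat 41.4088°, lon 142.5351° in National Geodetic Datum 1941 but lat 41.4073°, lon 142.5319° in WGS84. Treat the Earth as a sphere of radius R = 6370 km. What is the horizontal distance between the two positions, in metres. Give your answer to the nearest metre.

Δφ = 41.4073° − 41.4088° = -0.0015°; Δλ = 142.5319° − 142.5351° = -0.0032°.
1° along a meridian = πR/180 = 111177 m.
ΔN = Δφ × 111177 = -166.8 m; ΔE = Δλ × 111177 × cos(41.4088°) = -0.0032 × 111177 × 0.750009 = -266.8 m.
Distance = √(ΔE² + ΔN²) = √((-266.8)² + (-166.8)²) = 314.7 m.

315 m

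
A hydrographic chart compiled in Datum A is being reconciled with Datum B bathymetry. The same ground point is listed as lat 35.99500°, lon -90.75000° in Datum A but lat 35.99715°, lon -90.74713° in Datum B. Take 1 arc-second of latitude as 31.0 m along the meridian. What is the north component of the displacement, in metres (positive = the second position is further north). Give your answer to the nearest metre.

Δφ = 35.99715° − 35.99500° = +0.00215°; Δλ = -90.74713° − -90.75000° = +0.00287°.
1° of latitude = 3600 × 31.00 = 111600 m.
ΔN = Δφ × 111600 = 239.9 m; ΔE = Δλ × 111600 × cos(35.99500°) = +0.00287 × 111600 × 0.809068 = 259.1 m.

ΔN = 240 m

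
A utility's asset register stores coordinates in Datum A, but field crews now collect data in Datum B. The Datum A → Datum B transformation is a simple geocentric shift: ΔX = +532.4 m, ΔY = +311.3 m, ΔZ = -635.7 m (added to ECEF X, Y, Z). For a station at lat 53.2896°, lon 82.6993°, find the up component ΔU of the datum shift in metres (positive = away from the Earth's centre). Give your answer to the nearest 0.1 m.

ΔU = -284.6 m

At φ = 53.2896°, λ = 82.6993°: sin φ = 0.801667, cos φ = 0.597771, sin λ = 0.991893, cos λ = 0.127077.
ΔU = cos φ cos λ·ΔX + cos φ sin λ·ΔY + sin φ·ΔZ = (0.597771)(0.127077)(532.4) + (0.597771)(0.991893)(311.3) + (0.801667)(-635.7) = -284.60 m.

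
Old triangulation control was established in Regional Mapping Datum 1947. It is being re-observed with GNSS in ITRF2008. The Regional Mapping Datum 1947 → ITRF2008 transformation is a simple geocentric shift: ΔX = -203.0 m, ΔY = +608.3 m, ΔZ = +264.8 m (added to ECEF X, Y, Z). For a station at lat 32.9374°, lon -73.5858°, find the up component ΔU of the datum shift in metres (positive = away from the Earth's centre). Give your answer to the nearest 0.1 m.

The local up (radial) axis is (cos φ cos λ, cos φ sin λ, sin φ), giving ΔU = -48.143 − 489.718 + 143.978 = -393.88 m.

ΔU = -393.9 m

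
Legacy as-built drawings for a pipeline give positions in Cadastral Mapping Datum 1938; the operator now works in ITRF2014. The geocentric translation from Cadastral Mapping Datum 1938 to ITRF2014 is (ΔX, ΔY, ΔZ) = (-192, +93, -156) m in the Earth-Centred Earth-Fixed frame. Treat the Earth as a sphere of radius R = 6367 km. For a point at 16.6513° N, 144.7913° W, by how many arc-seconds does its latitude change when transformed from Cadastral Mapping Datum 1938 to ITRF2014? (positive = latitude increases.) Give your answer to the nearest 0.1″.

sin φ = 0.286546, cos φ = 0.958066, sin λ = -0.576556, cos λ = -0.817057.
North component: ΔN = −sin φ cos λ·ΔX − sin φ sin λ·ΔY + cos φ·ΔZ = −(0.286546)(-0.817057)(-192) − (0.286546)(-0.576556)(93) + (0.958066)(-156) = -179.05 m.
1° of latitude spans πR/180 = 111125 m, so Δφ = -179.05 / 111125 × 3600 = -5.800″.

Δφ = -5.8″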